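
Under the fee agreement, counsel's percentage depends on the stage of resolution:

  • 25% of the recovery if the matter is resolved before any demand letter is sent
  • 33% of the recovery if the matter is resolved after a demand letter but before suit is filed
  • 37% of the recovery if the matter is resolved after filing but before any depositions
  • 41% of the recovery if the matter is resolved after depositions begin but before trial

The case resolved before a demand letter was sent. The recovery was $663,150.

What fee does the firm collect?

The matter resolved before a demand letter was sent, so the 25% rate applies.
$663,150 × 25% = $165,787.50

$165,787.50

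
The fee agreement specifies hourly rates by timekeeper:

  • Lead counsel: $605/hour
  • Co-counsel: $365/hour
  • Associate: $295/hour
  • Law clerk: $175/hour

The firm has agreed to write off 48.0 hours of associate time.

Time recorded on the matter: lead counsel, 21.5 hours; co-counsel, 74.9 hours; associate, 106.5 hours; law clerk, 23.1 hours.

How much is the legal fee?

Lead counsel: 21.5 × $605 = $13,007.50
Co-counsel: 74.9 × $365 = $27,338.50
Associate: 106.5 × $295 = $31,417.50
Law clerk: 23.1 × $175 = $4,042.50
Subtotal: $75,806.00
Write-off: 48.0 × $295 = $14,160.00
Total: $75,806.00 − $14,160.00 = $61,646.00

$61,646.00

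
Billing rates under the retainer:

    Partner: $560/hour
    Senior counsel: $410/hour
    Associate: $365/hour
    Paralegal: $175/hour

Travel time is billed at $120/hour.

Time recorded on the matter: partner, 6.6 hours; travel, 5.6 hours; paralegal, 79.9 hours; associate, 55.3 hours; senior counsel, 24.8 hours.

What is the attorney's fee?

Partner: 6.6 × $560 = $3,696.00
Senior counsel: 24.8 × $410 = $10,168.00
Associate: 55.3 × $365 = $20,184.50
Paralegal: 79.9 × $175 = $13,982.50
Subtotal: $3,696.00 + $10,168.00 + $20,184.50 + $13,982.50 = $48,031.00
Travel: 5.6 × $120 = $672.00
Total: $48,031.00 + $672.00 = $48,703.00

$48,703.00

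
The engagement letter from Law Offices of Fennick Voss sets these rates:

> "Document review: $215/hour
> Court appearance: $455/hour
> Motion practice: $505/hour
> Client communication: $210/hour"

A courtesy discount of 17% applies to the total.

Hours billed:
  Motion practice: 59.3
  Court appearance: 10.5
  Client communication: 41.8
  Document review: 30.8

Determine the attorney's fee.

Document review: 30.8 × $215 = $6,622.00
Court appearance: 10.5 × $455 = $4,777.50
Motion practice: 59.3 × $505 = $29,946.50
Client communication: 41.8 × $210 = $8,778.00
Subtotal: $50,124.00
Less 17% discount: −$8,521.08
Total: $50,124.00 − $8,521.08 = $41,602.92

$41,602.92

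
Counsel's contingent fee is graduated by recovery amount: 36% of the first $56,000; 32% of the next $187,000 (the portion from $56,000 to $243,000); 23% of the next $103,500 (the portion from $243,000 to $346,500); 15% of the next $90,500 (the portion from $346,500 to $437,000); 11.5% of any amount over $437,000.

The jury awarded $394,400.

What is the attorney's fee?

First $56,000 at 36% = $20,160.00
Next $187,000 at 32% = $59,840.00
Next $103,500 at 23% = $23,805.00
Remaining $47,900 at 15% = $7,185.00
Fee: $20,160.00 + $59,840.00 + $23,805.00 + $7,185.00 = $110,990.00

$110,990.00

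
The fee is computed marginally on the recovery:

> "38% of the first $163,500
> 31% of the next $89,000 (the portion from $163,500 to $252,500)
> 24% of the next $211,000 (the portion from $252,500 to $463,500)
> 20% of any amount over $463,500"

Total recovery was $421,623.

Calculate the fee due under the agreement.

First $163,500 at 38% = $62,130.00
Next $89,000 at 31% = $27,590.00
Remaining $169,123 at 24% = $40,589.52
Fee: $62,130.00 + $27,590.00 + $40,589.52 = $130,309.52

$130,309.52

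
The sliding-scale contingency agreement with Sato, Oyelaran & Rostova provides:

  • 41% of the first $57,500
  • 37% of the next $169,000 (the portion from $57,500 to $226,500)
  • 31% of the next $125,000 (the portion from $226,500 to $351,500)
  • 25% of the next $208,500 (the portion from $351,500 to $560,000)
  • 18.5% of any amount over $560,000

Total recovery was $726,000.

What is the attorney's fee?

$207,690.00

First $57,500 at 41% = $23,575.00
Next $169,000 at 37% = $62,530.00
Next $125,000 at 31% = $38,750.00
Next $208,500 at 25% = $52,125.00
Remaining $166,000 at 18.5% = $30,710.00
Fee: $23,575.00 + $62,530.00 + $38,750.00 + $52,125.00 + $30,710.00 = $207,690.00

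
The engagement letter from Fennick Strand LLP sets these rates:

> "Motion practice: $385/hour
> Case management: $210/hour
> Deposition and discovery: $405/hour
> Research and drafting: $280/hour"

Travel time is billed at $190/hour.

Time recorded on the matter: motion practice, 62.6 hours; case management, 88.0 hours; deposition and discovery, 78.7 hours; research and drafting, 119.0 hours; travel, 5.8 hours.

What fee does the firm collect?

$108,876.50

Motion practice: 62.6 × $385 = $24,101.00
Case management: 88.0 × $210 = $18,480.00
Deposition and discovery: 78.7 × $405 = $31,873.50
Research and drafting: 119.0 × $280 = $33,320.00
Subtotal: $24,101.00 + $18,480.00 + $31,873.50 + $33,320.00 = $107,774.50
Travel: 5.8 × $190 = $1,102.00
Total: $107,774.50 + $1,102.00 = $108,876.50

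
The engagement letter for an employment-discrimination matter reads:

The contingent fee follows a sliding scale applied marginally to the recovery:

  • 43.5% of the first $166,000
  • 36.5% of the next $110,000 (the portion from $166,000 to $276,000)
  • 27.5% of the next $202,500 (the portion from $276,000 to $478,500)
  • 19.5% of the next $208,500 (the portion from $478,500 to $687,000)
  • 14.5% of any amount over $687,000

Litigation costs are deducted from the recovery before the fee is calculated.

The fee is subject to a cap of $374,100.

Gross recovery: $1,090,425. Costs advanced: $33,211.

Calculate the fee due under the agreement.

$262,386.03

Fee base (net of costs): $1,090,425 − $33,211 = $1,057,214
First $166,000 at 43.5% = $72,210.00
Next $110,000 at 36.5% = $40,150.00
Next $202,500 at 27.5% = $55,687.50
Next $208,500 at 19.5% = $40,657.50
Remaining $370,214 at 14.5% = $53,681.03
Fee: $72,210.00 + $40,150.00 + $55,687.50 + $40,657.50 + $53,681.03 = $262,386.03
$262,386.03 is under the $374,100 cap.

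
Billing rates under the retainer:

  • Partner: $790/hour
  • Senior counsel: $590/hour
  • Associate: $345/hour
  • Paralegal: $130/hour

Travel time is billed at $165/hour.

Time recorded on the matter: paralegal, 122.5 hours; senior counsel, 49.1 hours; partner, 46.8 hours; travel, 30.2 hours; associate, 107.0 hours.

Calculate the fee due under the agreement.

$123,764.00

Partner: 46.8 × $790 = $36,972.00
Senior counsel: 49.1 × $590 = $28,969.00
Associate: 107.0 × $345 = $36,915.00
Paralegal: 122.5 × $130 = $15,925.00
Subtotal: $36,972.00 + $28,969.00 + $36,915.00 + $15,925.00 = $118,781.00
Travel: 30.2 × $165 = $4,983.00
Total: $118,781.00 + $4,983.00 = $123,764.00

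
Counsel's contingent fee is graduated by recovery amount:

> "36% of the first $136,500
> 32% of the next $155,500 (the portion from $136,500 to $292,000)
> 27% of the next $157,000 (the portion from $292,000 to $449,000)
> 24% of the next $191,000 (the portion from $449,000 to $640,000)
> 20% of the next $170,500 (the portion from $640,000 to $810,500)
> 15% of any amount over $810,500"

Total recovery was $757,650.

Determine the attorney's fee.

$210,660.00

First $136,500 at 36% = $49,140.00
Next $155,500 at 32% = $49,760.00
Next $157,000 at 27% = $42,390.00
Next $191,000 at 24% = $45,840.00
Remaining $117,650 at 20% = $23,530.00
Fee: $49,140.00 + $49,760.00 + $42,390.00 + $45,840.00 + $23,530.00 = $210,660.00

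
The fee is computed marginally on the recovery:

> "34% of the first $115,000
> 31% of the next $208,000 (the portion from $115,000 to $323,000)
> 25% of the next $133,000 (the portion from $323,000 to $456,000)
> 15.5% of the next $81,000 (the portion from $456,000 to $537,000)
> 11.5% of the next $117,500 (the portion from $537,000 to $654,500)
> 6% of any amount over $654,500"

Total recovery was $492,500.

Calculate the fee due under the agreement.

$142,487.50

First $115,000 at 34% = $39,100.00
Next $208,000 at 31% = $64,480.00
Next $133,000 at 25% = $33,250.00
Remaining $36,500 at 15.5% = $5,657.50
Fee: $39,100.00 + $64,480.00 + $33,250.00 + $5,657.50 = $142,487.50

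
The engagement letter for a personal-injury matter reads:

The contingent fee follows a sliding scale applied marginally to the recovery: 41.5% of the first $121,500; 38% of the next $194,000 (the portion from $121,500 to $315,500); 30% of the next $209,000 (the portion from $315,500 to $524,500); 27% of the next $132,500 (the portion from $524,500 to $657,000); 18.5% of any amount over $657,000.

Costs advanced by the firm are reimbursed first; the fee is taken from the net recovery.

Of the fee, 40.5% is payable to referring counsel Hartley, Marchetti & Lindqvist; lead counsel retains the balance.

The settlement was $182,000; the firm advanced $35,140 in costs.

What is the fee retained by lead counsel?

Fee base (net of costs): $182,000 − $35,140 = $146,860
First $121,500 at 41.5% = $50,422.50
Remaining $25,360 at 38% = $9,636.80
Fee: $50,422.50 + $9,636.80 = $60,059.30
Referral share: 40.5% of $60,059.30 = $24,324.02; lead counsel retains $60,059.30 − $24,324.02 = $35,735.28.

$35,735.28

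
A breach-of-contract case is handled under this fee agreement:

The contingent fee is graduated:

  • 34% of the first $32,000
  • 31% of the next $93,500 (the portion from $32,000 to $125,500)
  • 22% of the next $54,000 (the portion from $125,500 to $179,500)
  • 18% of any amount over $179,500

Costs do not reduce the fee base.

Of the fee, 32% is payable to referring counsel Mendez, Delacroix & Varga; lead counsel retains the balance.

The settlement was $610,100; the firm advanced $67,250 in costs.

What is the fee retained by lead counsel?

Fee base is the gross recovery, $610,100; costs are reimbursed separately.
First $32,000 at 34% = $10,880.00
Next $93,500 at 31% = $28,985.00
Next $54,000 at 22% = $11,880.00
Remaining $430,600 at 18% = $77,508.00
Fee: $10,880.00 + $28,985.00 + $11,880.00 + $77,508.00 = $129,253.00
Referral share: 32% of $129,253.00 = $41,360.96; lead counsel retains $129,253.00 − $41,360.96 = $87,892.04.

$87,892.04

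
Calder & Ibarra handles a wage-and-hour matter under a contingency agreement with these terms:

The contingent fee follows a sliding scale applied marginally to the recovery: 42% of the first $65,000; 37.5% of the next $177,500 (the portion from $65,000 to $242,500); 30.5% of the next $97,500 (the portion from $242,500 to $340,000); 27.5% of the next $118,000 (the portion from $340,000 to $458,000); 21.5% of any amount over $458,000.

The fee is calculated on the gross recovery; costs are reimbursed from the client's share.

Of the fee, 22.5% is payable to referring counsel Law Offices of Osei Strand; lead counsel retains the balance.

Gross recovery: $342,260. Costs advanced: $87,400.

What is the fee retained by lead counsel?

$96,271.66

Fee base is the gross recovery, $342,260; costs are reimbursed separately.
First $65,000 at 42% = $27,300.00
Next $177,500 at 37.5% = $66,562.50
Next $97,500 at 30.5% = $29,737.50
Remaining $2,260 at 27.5% = $621.50
Fee: $27,300.00 + $66,562.50 + $29,737.50 + $621.50 = $124,221.50
Referral share: 22.5% of $124,221.50 = $27,949.84; lead counsel retains $124,221.50 − $27,949.84 = $96,271.66.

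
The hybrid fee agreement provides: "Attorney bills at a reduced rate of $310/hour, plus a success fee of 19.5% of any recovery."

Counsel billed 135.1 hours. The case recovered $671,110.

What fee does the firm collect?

$172,747.45

Hourly: 135.1 × $310 = $41,881.00
Success fee: 19.5% of $671,110 = $130,866.45
Total: $41,881.00 + $130,866.45 = $172,747.45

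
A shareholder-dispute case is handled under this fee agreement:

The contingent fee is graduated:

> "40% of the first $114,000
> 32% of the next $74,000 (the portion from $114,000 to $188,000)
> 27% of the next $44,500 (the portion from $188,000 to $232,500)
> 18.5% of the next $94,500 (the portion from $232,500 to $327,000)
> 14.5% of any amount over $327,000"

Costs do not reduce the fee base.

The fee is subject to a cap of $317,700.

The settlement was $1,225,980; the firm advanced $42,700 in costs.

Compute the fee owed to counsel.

$229,129.60

Fee base is the gross recovery, $1,225,980; costs are reimbursed separately.
First $114,000 at 40% = $45,600.00
Next $74,000 at 32% = $23,680.00
Next $44,500 at 27% = $12,015.00
Next $94,500 at 18.5% = $17,482.50
Remaining $898,980 at 14.5% = $130,352.10
Fee: $45,600.00 + $23,680.00 + $12,015.00 + $17,482.50 + $130,352.10 = $229,129.60
$229,129.60 is under the $317,700 cap.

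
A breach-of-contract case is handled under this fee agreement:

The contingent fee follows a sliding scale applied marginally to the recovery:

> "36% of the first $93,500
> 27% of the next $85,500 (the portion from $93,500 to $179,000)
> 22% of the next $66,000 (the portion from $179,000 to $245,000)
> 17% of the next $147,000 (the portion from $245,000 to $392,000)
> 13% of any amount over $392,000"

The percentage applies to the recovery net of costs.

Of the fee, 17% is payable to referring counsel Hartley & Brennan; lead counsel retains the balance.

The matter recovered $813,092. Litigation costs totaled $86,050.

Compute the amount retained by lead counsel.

Fee base (net of costs): $813,092 − $86,050 = $727,042
First $93,500 at 36% = $33,660.00
Next $85,500 at 27% = $23,085.00
Next $66,000 at 22% = $14,520.00
Next $147,000 at 17% = $24,990.00
Remaining $335,042 at 13% = $43,555.46
Fee: $33,660.00 + $23,085.00 + $14,520.00 + $24,990.00 + $43,555.46 = $139,810.46
Referral share: 17% of $139,810.46 = $23,767.78; lead counsel retains $139,810.46 − $23,767.78 = $116,042.68.

$116,042.68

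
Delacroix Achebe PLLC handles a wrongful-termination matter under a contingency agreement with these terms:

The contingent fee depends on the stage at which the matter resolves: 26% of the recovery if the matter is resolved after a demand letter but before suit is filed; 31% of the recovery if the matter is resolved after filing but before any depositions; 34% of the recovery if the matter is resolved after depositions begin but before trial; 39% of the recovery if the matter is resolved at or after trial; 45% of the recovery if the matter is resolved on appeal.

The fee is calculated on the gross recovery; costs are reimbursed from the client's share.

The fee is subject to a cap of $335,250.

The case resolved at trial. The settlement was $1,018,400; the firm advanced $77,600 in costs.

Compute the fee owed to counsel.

Fee base is the gross recovery, $1,018,400; costs are reimbursed separately.
The matter resolved at trial, so the 39% rate applies.
$1,018,400 × 39% = $397,176.00
$397,176.00 exceeds the $335,250 cap, so the fee is capped at $335,250.00.

$335,250.00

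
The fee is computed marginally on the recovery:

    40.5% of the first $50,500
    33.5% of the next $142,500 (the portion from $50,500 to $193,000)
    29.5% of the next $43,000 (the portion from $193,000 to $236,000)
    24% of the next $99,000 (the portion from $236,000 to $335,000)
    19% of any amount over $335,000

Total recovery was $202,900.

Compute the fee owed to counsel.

$71,110.50

First $50,500 at 40.5% = $20,452.50
Next $142,500 at 33.5% = $47,737.50
Remaining $9,900 at 29.5% = $2,920.50
Fee: $20,452.50 + $47,737.50 + $2,920.50 = $71,110.50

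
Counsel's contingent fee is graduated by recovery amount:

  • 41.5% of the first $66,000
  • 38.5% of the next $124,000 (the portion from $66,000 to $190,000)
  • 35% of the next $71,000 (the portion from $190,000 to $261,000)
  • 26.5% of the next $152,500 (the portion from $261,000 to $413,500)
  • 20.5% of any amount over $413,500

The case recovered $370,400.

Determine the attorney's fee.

$128,971.00

First $66,000 at 41.5% = $27,390.00
Next $124,000 at 38.5% = $47,740.00
Next $71,000 at 35% = $24,850.00
Remaining $109,400 at 26.5% = $28,991.00
Fee: $27,390.00 + $47,740.00 + $24,850.00 + $28,991.00 = $128,971.00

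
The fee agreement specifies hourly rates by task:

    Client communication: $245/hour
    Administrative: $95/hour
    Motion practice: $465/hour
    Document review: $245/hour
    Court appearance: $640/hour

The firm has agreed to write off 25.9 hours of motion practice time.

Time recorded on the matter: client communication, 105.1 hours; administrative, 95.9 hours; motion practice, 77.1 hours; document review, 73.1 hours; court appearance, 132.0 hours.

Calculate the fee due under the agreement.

$161,057.50

Client communication: 105.1 × $245 = $25,749.50
Administrative: 95.9 × $95 = $9,110.50
Motion practice: 77.1 × $465 = $35,851.50
Document review: 73.1 × $245 = $17,909.50
Court appearance: 132.0 × $640 = $84,480.00
Subtotal: $173,101.00
Write-off: 25.9 × $465 = $12,043.50
Total: $173,101.00 − $12,043.50 = $161,057.50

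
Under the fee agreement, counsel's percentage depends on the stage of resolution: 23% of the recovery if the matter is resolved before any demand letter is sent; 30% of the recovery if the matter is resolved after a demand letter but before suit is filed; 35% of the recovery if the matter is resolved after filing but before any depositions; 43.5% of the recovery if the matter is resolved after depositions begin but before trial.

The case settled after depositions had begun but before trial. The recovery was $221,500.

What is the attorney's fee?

$96,352.50

The matter settled after depositions had begun but before trial, so the 43.5% rate applies.
$221,500 × 43.5% = $96,352.50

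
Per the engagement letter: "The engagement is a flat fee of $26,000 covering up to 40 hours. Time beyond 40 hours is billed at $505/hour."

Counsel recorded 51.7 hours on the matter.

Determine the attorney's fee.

$31,908.50

Flat fee: $26,000.00
Excess hours: 51.7 − 40 = 11.7
Overrun: 11.7 × $505 = $5,908.50
Total: $26,000.00 + $5,908.50 = $31,908.50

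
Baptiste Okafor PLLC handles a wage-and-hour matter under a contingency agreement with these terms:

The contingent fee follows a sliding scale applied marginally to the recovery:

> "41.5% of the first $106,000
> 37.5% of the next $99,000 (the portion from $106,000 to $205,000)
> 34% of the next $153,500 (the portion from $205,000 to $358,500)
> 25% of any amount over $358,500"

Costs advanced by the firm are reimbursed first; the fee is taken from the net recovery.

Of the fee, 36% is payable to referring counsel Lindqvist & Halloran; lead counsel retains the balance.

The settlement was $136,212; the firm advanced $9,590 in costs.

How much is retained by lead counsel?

$33,102.88

Fee base (net of costs): $136,212 − $9,590 = $126,622
First $106,000 at 41.5% = $43,990.00
Remaining $20,622 at 37.5% = $7,733.25
Fee: $43,990.00 + $7,733.25 = $51,723.25
Referral share: 36% of $51,723.25 = $18,620.37; lead counsel retains $51,723.25 − $18,620.37 = $33,102.88.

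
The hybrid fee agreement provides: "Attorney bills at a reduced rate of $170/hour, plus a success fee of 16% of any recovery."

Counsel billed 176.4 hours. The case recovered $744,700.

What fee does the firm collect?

Hourly: 176.4 × $170 = $29,988.00
Success fee: 16% of $744,700 = $119,152.00
Total: $29,988.00 + $119,152.00 = $149,140.00

$149,140.00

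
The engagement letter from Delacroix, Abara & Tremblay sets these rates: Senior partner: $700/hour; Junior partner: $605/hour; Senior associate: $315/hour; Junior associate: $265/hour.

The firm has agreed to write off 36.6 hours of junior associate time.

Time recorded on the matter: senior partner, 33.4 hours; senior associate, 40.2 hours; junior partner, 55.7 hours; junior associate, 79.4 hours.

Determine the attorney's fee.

$81,083.50

Senior partner: 33.4 × $700 = $23,380.00
Junior partner: 55.7 × $605 = $33,698.50
Senior associate: 40.2 × $315 = $12,663.00
Junior associate: 79.4 × $265 = $21,041.00
Subtotal: $90,782.50
Write-off: 36.6 × $265 = $9,699.00
Total: $90,782.50 − $9,699.00 = $81,083.50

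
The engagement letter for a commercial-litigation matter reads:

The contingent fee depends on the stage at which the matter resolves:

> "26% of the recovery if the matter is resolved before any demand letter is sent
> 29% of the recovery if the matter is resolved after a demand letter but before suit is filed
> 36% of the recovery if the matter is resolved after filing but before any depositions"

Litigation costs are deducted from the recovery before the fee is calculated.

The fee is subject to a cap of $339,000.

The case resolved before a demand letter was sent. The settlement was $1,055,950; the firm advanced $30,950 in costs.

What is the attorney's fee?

$266,500.00

Fee base (net of costs): $1,055,950 − $30,950 = $1,025,000
The matter resolved before a demand letter was sent, so the 26% rate applies.
$1,025,000 × 26% = $266,500.00
$266,500.00 is under the $339,000 cap.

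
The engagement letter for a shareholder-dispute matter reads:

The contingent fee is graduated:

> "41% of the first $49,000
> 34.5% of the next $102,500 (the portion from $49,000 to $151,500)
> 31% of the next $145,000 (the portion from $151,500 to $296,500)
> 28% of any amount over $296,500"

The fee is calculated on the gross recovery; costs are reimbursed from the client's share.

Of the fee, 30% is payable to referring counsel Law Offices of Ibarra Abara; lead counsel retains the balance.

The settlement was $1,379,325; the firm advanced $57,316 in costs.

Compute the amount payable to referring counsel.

Fee base is the gross recovery, $1,379,325; costs are reimbursed separately.
First $49,000 at 41% = $20,090.00
Next $102,500 at 34.5% = $35,362.50
Next $145,000 at 31% = $44,950.00
Remaining $1,082,825 at 28% = $303,191.00
Fee: $20,090.00 + $35,362.50 + $44,950.00 + $303,191.00 = $403,593.50
Referral share: 30% of $403,593.50 = $121,078.05; lead counsel retains $403,593.50 − $121,078.05 = $282,515.45.

$121,078.05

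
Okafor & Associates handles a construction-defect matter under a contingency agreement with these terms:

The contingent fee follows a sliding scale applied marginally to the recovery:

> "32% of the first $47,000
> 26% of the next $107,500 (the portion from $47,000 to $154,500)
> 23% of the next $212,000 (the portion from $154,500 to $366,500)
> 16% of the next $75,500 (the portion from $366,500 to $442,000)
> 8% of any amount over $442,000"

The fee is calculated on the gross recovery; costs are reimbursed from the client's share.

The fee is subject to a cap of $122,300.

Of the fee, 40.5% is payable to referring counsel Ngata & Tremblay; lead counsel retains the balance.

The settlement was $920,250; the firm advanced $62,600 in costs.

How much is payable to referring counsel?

$49,531.50

Fee base is the gross recovery, $920,250; costs are reimbursed separately.
First $47,000 at 32% = $15,040.00
Next $107,500 at 26% = $27,950.00
Next $212,000 at 23% = $48,760.00
Next $75,500 at 16% = $12,080.00
Remaining $478,250 at 8% = $38,260.00
Fee: $15,040.00 + $27,950.00 + $48,760.00 + $12,080.00 + $38,260.00 = $142,090.00
$142,090.00 exceeds the $122,300 cap, so the fee is capped at $122,300.00.
Referral share: 40.5% of $122,300.00 = $49,531.50; lead counsel retains $122,300.00 − $49,531.50 = $72,768.50.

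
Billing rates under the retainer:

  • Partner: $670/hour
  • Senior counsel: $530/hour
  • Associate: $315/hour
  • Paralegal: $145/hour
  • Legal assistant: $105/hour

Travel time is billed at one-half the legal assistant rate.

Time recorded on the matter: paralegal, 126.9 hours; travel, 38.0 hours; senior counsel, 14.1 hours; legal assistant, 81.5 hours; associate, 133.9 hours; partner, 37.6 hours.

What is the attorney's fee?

$103,796.50

Partner: 37.6 × $670 = $25,192.00
Senior counsel: 14.1 × $530 = $7,473.00
Associate: 133.9 × $315 = $42,178.50
Paralegal: 126.9 × $145 = $18,400.50
Legal assistant: 81.5 × $105 = $8,557.50
Subtotal: $25,192.00 + $7,473.00 + $42,178.50 + $18,400.50 + $8,557.50 = $101,801.50
Travel: 38.0 × ($105 ÷ 2) = 38.0 × $52.50 = $1,995.00
Total: $101,801.50 + $1,995.00 = $103,796.50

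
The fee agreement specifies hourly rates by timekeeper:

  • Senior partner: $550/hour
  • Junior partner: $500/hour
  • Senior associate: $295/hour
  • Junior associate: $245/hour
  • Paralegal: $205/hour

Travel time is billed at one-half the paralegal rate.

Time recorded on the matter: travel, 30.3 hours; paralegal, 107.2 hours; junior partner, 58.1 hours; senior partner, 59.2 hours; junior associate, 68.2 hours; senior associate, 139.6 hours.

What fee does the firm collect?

Senior partner: 59.2 × $550 = $32,560.00
Junior partner: 58.1 × $500 = $29,050.00
Senior associate: 139.6 × $295 = $41,182.00
Junior associate: 68.2 × $245 = $16,709.00
Paralegal: 107.2 × $205 = $21,976.00
Subtotal: $32,560.00 + $29,050.00 + $41,182.00 + $16,709.00 + $21,976.00 = $141,477.00
Travel: 30.3 × ($205 ÷ 2) = 30.3 × $102.50 = $3,105.75
Total: $141,477.00 + $3,105.75 = $144,582.75

$144,582.75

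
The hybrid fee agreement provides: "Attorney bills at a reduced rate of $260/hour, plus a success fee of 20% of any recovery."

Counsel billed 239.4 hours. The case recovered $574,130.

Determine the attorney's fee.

Hourly: 239.4 × $260 = $62,244.00
Success fee: 20% of $574,130 = $114,826.00
Total: $62,244.00 + $114,826.00 = $177,070.00

$177,070.00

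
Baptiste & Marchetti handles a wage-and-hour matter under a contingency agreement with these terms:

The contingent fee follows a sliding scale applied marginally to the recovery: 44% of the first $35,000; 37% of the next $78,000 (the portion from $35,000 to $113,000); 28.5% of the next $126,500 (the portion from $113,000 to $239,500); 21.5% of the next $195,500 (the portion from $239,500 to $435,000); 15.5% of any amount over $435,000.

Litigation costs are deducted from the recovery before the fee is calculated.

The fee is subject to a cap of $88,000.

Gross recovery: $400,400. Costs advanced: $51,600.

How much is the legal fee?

Fee base (net of costs): $400,400 − $51,600 = $348,800
First $35,000 at 44% = $15,400.00
Next $78,000 at 37% = $28,860.00
Next $126,500 at 28.5% = $36,052.50
Remaining $109,300 at 21.5% = $23,499.50
Fee: $15,400.00 + $28,860.00 + $36,052.50 + $23,499.50 = $103,812.00
$103,812.00 exceeds the $88,000 cap, so the fee is capped at $88,000.00.

$88,000.00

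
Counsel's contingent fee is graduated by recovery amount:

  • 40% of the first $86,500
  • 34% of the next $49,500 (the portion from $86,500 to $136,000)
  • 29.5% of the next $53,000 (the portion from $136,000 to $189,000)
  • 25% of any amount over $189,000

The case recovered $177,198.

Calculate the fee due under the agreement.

$63,583.41

First $86,500 at 40% = $34,600.00
Next $49,500 at 34% = $16,830.00
Remaining $41,198 at 29.5% = $12,153.41
Fee: $34,600.00 + $16,830.00 + $12,153.41 = $63,583.41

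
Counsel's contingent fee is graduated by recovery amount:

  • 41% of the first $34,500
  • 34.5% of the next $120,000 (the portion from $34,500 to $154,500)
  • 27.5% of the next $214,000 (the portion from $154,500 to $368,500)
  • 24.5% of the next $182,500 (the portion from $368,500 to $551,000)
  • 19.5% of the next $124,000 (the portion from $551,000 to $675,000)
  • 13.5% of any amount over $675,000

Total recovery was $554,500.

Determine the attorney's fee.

First $34,500 at 41% = $14,145.00
Next $120,000 at 34.5% = $41,400.00
Next $214,000 at 27.5% = $58,850.00
Next $182,500 at 24.5% = $44,712.50
Remaining $3,500 at 19.5% = $682.50
Fee: $14,145.00 + $41,400.00 + $58,850.00 + $44,712.50 + $682.50 = $159,790.00

$159,790.00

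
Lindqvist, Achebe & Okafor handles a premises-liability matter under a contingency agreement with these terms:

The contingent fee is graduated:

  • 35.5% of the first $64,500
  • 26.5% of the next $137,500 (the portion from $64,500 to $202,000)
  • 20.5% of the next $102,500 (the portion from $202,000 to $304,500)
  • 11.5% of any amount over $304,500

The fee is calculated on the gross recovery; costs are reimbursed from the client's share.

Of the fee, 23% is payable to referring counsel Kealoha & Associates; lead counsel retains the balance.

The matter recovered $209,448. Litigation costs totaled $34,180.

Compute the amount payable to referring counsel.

Fee base is the gross recovery, $209,448; costs are reimbursed separately.
First $64,500 at 35.5% = $22,897.50
Next $137,500 at 26.5% = $36,437.50
Remaining $7,448 at 20.5% = $1,526.84
Fee: $22,897.50 + $36,437.50 + $1,526.84 = $60,861.84
Referral share: 23% of $60,861.84 = $13,998.22; lead counsel retains $60,861.84 − $13,998.22 = $46,863.62.

$13,998.22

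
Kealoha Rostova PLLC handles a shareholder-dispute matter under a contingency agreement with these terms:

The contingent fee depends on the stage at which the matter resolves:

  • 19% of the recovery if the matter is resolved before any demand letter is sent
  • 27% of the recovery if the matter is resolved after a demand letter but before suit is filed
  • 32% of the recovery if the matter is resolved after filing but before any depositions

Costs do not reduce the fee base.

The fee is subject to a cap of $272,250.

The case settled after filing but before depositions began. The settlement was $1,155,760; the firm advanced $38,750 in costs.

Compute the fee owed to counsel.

Fee base is the gross recovery, $1,155,760; costs are reimbursed separately.
The matter settled after filing but before depositions began, so the 32% rate applies.
$1,155,760 × 32% = $369,843.20
$369,843.20 exceeds the $272,250 cap, so the fee is capped at $272,250.00.

$272,250.00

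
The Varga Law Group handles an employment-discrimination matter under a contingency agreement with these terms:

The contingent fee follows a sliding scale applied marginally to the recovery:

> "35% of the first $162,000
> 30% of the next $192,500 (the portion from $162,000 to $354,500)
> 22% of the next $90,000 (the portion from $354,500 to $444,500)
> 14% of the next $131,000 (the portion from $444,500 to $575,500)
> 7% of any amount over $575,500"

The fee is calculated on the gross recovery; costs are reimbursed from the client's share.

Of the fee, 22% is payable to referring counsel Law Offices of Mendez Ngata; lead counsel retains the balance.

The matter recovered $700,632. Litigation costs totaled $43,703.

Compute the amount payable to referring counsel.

$35,496.83

Fee base is the gross recovery, $700,632; costs are reimbursed separately.
First $162,000 at 35% = $56,700.00
Next $192,500 at 30% = $57,750.00
Next $90,000 at 22% = $19,800.00
Next $131,000 at 14% = $18,340.00
Remaining $125,132 at 7% = $8,759.24
Fee: $56,700.00 + $57,750.00 + $19,800.00 + $18,340.00 + $8,759.24 = $161,349.24
Referral share: 22% of $161,349.24 = $35,496.83; lead counsel retains $161,349.24 − $35,496.83 = $125,852.41.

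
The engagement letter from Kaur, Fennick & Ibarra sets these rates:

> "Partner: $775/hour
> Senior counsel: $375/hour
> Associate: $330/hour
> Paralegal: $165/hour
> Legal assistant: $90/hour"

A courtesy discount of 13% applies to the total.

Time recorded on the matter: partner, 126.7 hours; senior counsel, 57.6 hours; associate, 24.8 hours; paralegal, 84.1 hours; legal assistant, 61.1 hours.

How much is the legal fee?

Partner: 126.7 × $775 = $98,192.50
Senior counsel: 57.6 × $375 = $21,600.00
Associate: 24.8 × $330 = $8,184.00
Paralegal: 84.1 × $165 = $13,876.50
Legal assistant: 61.1 × $90 = $5,499.00
Subtotal: $147,352.00
Less 13% discount: −$19,155.76
Total: $147,352.00 − $19,155.76 = $128,196.24

$128,196.24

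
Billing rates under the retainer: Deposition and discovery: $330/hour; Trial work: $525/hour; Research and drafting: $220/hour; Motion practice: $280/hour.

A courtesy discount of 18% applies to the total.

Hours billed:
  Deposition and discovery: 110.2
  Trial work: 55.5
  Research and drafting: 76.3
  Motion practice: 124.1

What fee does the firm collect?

Deposition and discovery: 110.2 × $330 = $36,366.00
Trial work: 55.5 × $525 = $29,137.50
Research and drafting: 76.3 × $220 = $16,786.00
Motion practice: 124.1 × $280 = $34,748.00
Subtotal: $117,037.50
Less 18% discount: −$21,066.75
Total: $117,037.50 − $21,066.75 = $95,970.75

$95,970.75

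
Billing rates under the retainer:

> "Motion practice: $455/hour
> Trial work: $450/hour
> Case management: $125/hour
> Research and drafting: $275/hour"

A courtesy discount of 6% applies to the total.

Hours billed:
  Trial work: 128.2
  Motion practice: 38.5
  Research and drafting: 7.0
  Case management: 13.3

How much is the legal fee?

$74,067.30

Motion practice: 38.5 × $455 = $17,517.50
Trial work: 128.2 × $450 = $57,690.00
Case management: 13.3 × $125 = $1,662.50
Research and drafting: 7.0 × $275 = $1,925.00
Subtotal: $78,795.00
Less 6% discount: −$4,727.70
Total: $78,795.00 − $4,727.70 = $74,067.30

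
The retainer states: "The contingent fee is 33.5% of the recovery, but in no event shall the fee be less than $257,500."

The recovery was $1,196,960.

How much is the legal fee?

$400,981.60

33.5% of $1,196,960 = $400,981.60
That exceeds the $257,500 minimum.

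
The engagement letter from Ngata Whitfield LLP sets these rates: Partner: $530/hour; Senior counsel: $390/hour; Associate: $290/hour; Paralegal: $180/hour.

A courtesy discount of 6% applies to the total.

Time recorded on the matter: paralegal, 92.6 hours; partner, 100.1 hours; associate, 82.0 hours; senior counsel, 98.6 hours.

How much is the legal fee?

Partner: 100.1 × $530 = $53,053.00
Senior counsel: 98.6 × $390 = $38,454.00
Associate: 82.0 × $290 = $23,780.00
Paralegal: 92.6 × $180 = $16,668.00
Subtotal: $131,955.00
Less 6% discount: −$7,917.30
Total: $131,955.00 − $7,917.30 = $124,037.70

$124,037.70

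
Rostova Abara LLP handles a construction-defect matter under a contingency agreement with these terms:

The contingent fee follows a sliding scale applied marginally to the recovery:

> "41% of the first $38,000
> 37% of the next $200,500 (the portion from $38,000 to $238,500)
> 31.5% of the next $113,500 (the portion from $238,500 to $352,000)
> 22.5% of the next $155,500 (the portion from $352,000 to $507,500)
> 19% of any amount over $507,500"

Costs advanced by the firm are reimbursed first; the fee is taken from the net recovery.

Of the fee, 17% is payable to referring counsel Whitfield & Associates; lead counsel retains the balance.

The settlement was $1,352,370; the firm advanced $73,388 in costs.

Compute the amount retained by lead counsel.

$254,881.86

Fee base (net of costs): $1,352,370 − $73,388 = $1,278,982
First $38,000 at 41% = $15,580.00
Next $200,500 at 37% = $74,185.00
Next $113,500 at 31.5% = $35,752.50
Next $155,500 at 22.5% = $34,987.50
Remaining $771,482 at 19% = $146,581.58
Fee: $15,580.00 + $74,185.00 + $35,752.50 + $34,987.50 + $146,581.58 = $307,086.58
Referral share: 17% of $307,086.58 = $52,204.72; lead counsel retains $307,086.58 − $52,204.72 = $254,881.86.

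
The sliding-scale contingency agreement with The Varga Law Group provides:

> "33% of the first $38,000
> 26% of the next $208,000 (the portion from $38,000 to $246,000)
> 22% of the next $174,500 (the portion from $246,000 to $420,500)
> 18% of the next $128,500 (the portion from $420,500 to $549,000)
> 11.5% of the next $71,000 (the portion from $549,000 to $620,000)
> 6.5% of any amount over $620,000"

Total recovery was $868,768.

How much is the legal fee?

First $38,000 at 33% = $12,540.00
Next $208,000 at 26% = $54,080.00
Next $174,500 at 22% = $38,390.00
Next $128,500 at 18% = $23,130.00
Next $71,000 at 11.5% = $8,165.00
Remaining $248,768 at 6.5% = $16,169.92
Fee: $12,540.00 + $54,080.00 + $38,390.00 + $23,130.00 + $8,165.00 + $16,169.92 = $152,474.92

$152,474.92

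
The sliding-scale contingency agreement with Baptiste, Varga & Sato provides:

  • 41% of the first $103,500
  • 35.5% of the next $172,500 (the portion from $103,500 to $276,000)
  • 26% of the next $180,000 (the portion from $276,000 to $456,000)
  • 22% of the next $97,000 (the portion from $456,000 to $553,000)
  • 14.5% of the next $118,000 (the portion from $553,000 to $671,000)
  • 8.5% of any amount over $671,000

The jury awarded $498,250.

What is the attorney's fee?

$159,767.50

First $103,500 at 41% = $42,435.00
Next $172,500 at 35.5% = $61,237.50
Next $180,000 at 26% = $46,800.00
Remaining $42,250 at 22% = $9,295.00
Fee: $42,435.00 + $61,237.50 + $46,800.00 + $9,295.00 = $159,767.50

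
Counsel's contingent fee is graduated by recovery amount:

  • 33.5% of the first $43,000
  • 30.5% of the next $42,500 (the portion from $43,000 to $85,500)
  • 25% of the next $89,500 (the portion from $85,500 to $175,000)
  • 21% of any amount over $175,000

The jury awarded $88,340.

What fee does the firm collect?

$28,077.50

First $43,000 at 33.5% = $14,405.00
Next $42,500 at 30.5% = $12,962.50
Remaining $2,840 at 25% = $710.00
Fee: $14,405.00 + $12,962.50 + $710.00 = $28,077.50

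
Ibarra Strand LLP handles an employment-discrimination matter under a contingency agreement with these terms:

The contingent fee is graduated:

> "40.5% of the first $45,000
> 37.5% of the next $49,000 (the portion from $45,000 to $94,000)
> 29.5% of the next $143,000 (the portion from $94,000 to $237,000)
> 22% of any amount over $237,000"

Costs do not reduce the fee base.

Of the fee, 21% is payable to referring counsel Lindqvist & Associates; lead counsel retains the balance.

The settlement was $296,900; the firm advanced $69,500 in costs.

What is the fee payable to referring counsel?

$19,312.23

Fee base is the gross recovery, $296,900; costs are reimbursed separately.
First $45,000 at 40.5% = $18,225.00
Next $49,000 at 37.5% = $18,375.00
Next $143,000 at 29.5% = $42,185.00
Remaining $59,900 at 22% = $13,178.00
Fee: $18,225.00 + $18,375.00 + $42,185.00 + $13,178.00 = $91,963.00
Referral share: 21% of $91,963.00 = $19,312.23; lead counsel retains $91,963.00 − $19,312.23 = $72,650.77.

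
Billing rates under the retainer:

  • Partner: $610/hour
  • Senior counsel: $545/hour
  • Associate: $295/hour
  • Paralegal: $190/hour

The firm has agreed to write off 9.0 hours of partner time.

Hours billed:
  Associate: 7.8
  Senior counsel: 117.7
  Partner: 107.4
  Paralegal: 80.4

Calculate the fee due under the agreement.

$141,747.50

Partner: 107.4 × $610 = $65,514.00
Senior counsel: 117.7 × $545 = $64,146.50
Associate: 7.8 × $295 = $2,301.00
Paralegal: 80.4 × $190 = $15,276.00
Subtotal: $147,237.50
Write-off: 9.0 × $610 = $5,490.00
Total: $147,237.50 − $5,490.00 = $141,747.50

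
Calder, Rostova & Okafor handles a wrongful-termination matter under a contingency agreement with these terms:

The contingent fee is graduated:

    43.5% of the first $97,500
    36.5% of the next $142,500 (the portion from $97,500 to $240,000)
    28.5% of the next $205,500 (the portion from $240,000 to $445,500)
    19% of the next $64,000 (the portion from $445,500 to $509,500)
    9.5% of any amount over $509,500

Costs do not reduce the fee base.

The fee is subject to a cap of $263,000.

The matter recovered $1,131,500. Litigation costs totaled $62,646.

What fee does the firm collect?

$224,242.50

Fee base is the gross recovery, $1,131,500; costs are reimbursed separately.
First $97,500 at 43.5% = $42,412.50
Next $142,500 at 36.5% = $52,012.50
Next $205,500 at 28.5% = $58,567.50
Next $64,000 at 19% = $12,160.00
Remaining $622,000 at 9.5% = $59,090.00
Fee: $42,412.50 + $52,012.50 + $58,567.50 + $12,160.00 + $59,090.00 = $224,242.50
$224,242.50 is under the $263,000 cap.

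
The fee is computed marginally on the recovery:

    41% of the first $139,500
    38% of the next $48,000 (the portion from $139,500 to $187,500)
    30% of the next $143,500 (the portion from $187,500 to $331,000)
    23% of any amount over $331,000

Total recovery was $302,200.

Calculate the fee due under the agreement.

$109,845.00

First $139,500 at 41% = $57,195.00
Next $48,000 at 38% = $18,240.00
Remaining $114,700 at 30% = $34,410.00
Fee: $57,195.00 + $18,240.00 + $34,410.00 = $109,845.00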